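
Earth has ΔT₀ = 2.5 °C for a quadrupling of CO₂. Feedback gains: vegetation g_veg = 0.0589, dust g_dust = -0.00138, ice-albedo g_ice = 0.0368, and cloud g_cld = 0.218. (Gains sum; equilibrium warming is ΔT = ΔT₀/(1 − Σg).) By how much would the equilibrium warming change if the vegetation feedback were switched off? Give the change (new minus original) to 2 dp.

-0.29 °C

Original: g = 0.31232, ΔT = 2.5/(1−0.31232) = 3.6354 °C.
Without vegetation: g' = 0.25342, ΔT' = 2.5/(1−0.25342) = 3.3486 °C.
Change = 3.3486 − 3.6354 = -0.29 °C.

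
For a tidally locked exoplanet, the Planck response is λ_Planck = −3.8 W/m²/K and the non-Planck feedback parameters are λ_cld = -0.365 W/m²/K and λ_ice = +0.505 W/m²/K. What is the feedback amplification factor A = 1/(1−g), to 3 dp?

Convert to gains: g_cld = -0.365/3.8 = -0.09605; g_ice = 0.505/3.8 = 0.1329.
Total gain g = 0.03685.
A = 1/(1 − 0.03685) = 1.038.

1.038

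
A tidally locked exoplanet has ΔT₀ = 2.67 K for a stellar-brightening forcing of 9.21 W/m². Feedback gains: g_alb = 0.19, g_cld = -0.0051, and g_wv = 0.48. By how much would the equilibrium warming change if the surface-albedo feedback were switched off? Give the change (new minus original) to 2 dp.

-2.88 K

Original: g = 0.6649, ΔT = 2.67/(1−0.6649) = 7.9678 K.
Without surface-albedo: g' = 0.4749, ΔT' = 2.67/(1−0.4749) = 5.0847 K.
Change = 5.0847 − 7.9678 = -2.88 K.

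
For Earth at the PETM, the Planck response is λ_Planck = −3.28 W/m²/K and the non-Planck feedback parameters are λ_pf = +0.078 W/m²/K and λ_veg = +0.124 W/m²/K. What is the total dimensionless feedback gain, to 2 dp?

0.06

Convert to gains: g_pf = 0.078/3.28 = 0.02378; g_veg = 0.124/3.28 = 0.0378.
Total gain g = 0.06158.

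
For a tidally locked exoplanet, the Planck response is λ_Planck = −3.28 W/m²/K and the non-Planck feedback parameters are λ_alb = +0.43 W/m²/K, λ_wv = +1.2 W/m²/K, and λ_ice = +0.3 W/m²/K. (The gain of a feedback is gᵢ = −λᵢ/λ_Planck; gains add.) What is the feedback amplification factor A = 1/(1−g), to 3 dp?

2.430

Convert to gains: g_alb = 0.43/3.28 = 0.1311; g_wv = 1.2/3.28 = 0.3659; g_ice = 0.3/3.28 = 0.09146.
Total gain g = 0.58846.
A = 1/(1 − 0.58846) = 2.430.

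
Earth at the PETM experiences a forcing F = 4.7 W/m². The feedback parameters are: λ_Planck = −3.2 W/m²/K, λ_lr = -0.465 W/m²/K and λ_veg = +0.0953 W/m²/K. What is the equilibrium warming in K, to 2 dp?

Net feedback parameter λ = (−3.2) + (-0.465) + (+0.0953) = -3.5697 W/m²/K.
ΔT = −F/λ = −4.7/(-3.5697) = 1.32 K.

1.32 K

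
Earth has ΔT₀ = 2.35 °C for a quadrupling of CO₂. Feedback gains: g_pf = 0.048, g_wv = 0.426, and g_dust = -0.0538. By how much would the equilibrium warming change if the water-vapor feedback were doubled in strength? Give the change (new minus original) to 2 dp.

Original: g = 0.4202, ΔT = 2.35/(1−0.4202) = 4.0531 °C.
With doubled water-vapor: g' = 0.8462, ΔT' = 2.35/(1−0.8462) = 15.2796 °C.
Change = 15.2796 − 4.0531 = 11.23 °C.

11.23 °C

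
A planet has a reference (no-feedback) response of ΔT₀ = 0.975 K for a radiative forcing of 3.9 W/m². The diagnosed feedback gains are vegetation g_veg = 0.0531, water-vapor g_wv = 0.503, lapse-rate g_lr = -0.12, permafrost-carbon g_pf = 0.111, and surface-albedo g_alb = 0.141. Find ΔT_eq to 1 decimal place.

Total gain g = 0.0531 + 0.503 − 0.12 + 0.111 + 0.141 = 0.6881.
Amplification A = 1/(1 − 0.6881) = 3.206.
ΔT = 0.975 × 3.206 = 3.1 K.

3.1 K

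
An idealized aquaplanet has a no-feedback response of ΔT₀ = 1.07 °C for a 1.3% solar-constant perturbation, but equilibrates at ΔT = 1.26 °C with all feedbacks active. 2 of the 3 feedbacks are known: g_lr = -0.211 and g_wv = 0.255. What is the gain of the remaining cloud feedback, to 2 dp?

0.11

Amplification A = ΔT/ΔT₀ = 1.26/1.07 = 1.178.
Total gain g = 1 − 1/A = 1 − 1/1.178 = 0.1511.
Known gains sum to -0.211 + 0.255 = 0.044.
g_cld = 0.1511 − 0.044 = 0.11.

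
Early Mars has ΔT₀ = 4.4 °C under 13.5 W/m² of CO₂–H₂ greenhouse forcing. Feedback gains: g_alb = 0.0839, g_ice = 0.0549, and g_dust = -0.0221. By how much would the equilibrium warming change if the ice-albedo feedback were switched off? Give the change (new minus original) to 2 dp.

-0.29 °C

Original: g = 0.1167, ΔT = 4.4/(1−0.1167) = 4.9813 °C.
Without ice-albedo: g' = 0.0618, ΔT' = 4.4/(1−0.0618) = 4.6898 °C.
Change = 4.6898 − 4.9813 = -0.29 °C.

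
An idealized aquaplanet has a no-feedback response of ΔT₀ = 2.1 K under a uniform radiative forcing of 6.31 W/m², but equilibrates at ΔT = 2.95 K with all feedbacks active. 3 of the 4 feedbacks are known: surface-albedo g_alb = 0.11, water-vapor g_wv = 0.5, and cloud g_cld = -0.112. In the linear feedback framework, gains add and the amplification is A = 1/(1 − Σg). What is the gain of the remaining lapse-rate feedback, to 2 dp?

-0.21

Amplification A = ΔT/ΔT₀ = 2.95/2.1 = 1.405.
Total gain g = 1 − 1/A = 1 − 1/1.405 = 0.2883.
Known gains sum to 0.11 + 0.5 − 0.112 = 0.498.
g_lr = 0.2883 − 0.498 = -0.21.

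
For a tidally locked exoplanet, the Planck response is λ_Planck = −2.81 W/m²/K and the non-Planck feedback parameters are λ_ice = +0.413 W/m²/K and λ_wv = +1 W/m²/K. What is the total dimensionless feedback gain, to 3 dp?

Convert to gains: g_ice = 0.413/2.81 = 0.147; g_wv = 1/2.81 = 0.3559.
Total gain g = 0.5029.

0.503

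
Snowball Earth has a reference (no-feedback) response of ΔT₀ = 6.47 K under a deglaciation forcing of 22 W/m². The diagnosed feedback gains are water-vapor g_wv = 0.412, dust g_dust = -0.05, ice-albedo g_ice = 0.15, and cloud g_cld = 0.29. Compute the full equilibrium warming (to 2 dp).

Total gain g = 0.412 − 0.05 + 0.15 + 0.29 = 0.802.
Amplification A = 1/(1 − 0.802) = 5.051.
ΔT = 6.47 × 5.051 = 32.68 K.

32.68 K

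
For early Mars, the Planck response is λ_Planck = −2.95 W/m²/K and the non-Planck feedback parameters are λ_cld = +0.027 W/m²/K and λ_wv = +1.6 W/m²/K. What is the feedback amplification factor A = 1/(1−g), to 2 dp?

2.23

Convert to gains: g_cld = 0.027/2.95 = 0.009153; g_wv = 1.6/2.95 = 0.5424.
Total gain g = 0.551553.
A = 1/(1 − 0.551553) = 2.23.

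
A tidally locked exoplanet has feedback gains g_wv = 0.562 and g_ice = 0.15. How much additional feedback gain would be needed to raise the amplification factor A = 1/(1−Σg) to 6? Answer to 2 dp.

Current total gain = 0.712.
Target gain for A = 6: g* = 1 − 1/6 = 0.8333.
Additional gain needed = 0.8333 − 0.712 = 0.12.

0.12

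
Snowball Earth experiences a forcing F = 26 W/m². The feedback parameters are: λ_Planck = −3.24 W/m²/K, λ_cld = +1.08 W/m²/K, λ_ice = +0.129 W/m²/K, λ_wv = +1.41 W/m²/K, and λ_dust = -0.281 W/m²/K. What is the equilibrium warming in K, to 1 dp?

28.8 K

Net feedback parameter λ = (−3.24) + (+1.08) + (+0.129) + (+1.41) + (-0.281) = -0.902 W/m²/K.
ΔT = −F/λ = −26/(-0.902) = 28.8 K.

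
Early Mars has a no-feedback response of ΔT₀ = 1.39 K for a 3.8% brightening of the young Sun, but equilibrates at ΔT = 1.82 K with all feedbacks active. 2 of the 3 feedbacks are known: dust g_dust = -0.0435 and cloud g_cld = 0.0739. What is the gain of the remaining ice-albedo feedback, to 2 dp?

0.21

Amplification A = ΔT/ΔT₀ = 1.82/1.39 = 1.309.
Total gain g = 1 − 1/A = 1 − 1/1.309 = 0.2361.
Known gains sum to -0.0435 + 0.0739 = 0.0304.
g_ice = 0.2361 − 0.0304 = 0.21.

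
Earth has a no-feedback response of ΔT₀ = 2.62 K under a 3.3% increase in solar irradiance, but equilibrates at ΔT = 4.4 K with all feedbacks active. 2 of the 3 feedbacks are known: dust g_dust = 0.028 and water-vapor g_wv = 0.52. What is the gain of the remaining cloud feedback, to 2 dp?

-0.14

Amplification A = ΔT/ΔT₀ = 4.4/2.62 = 1.679.
Total gain g = 1 − 1/A = 1 − 1/1.679 = 0.4044.
Known gains sum to 0.028 + 0.52 = 0.548.
g_cld = 0.4044 − 0.548 = -0.14.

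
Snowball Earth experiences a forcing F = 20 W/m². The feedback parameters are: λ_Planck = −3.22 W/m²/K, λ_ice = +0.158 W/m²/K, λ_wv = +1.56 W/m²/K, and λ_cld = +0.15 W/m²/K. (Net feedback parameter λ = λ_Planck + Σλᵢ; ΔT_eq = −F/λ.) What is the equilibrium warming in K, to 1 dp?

Net feedback parameter λ = (−3.22) + (+0.158) + (+1.56) + (+0.15) = -1.352 W/m²/K.
ΔT = −F/λ = −20/(-1.352) = 14.8 K.

14.8 K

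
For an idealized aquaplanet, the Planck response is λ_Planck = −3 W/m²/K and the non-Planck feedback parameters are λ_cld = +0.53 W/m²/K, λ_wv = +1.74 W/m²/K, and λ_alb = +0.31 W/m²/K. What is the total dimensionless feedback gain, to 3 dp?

Convert to gains: g_cld = 0.53/3 = 0.1767; g_wv = 1.74/3 = 0.58; g_alb = 0.31/3 = 0.1033.
Total gain g = 0.86.

0.860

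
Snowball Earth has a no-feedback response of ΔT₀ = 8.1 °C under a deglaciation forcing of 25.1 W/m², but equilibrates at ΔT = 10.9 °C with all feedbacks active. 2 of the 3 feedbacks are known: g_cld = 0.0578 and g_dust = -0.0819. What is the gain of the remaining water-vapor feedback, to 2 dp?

0.28

Amplification A = ΔT/ΔT₀ = 10.9/8.1 = 1.346.
Total gain g = 1 − 1/A = 1 − 1/1.346 = 0.2571.
Known gains sum to 0.0578 − 0.0819 = -0.0241.
g_wv = 0.2571 + 0.0241 = 0.28.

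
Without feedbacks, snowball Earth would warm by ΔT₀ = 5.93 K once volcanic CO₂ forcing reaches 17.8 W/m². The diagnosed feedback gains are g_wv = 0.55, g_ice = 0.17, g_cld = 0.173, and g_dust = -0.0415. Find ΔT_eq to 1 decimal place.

Total gain g = 0.55 + 0.17 + 0.173 − 0.0415 = 0.8515.
Amplification A = 1/(1 − 0.8515) = 6.734.
ΔT = 5.93 × 6.734 = 39.9 K.

39.9 K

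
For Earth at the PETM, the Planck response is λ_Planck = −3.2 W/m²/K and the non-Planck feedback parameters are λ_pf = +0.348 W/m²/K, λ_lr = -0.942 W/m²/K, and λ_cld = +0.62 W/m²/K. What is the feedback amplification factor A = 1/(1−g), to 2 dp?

1.01

Convert to gains: g_pf = 0.348/3.2 = 0.1087; g_lr = -0.942/3.2 = -0.2944; g_cld = 0.62/3.2 = 0.1937.
Total gain g = 0.008.
A = 1/(1 − 0.008) = 1.01.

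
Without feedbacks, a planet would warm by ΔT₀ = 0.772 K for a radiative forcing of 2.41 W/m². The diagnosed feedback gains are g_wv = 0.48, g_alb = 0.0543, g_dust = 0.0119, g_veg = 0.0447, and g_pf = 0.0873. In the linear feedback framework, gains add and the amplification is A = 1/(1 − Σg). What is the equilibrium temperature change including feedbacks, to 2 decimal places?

Total gain g = 0.48 + 0.0543 + 0.0119 + 0.0447 + 0.0873 = 0.6782.
Amplification A = 1/(1 − 0.6782) = 3.108.
ΔT = 0.772 × 3.108 = 2.40 K.

2.40 K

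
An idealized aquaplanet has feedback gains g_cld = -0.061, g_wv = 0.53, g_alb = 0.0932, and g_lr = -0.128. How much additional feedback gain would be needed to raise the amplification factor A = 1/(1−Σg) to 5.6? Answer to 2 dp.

0.39

Current total gain = 0.4342.
Target gain for A = 5.6: g* = 1 − 1/5.6 = 0.8214.
Additional gain needed = 0.8214 − 0.4342 = 0.39.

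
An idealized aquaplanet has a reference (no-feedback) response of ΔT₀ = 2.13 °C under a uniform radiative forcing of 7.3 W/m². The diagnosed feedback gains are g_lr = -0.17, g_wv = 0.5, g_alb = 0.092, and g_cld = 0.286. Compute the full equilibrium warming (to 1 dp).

Total gain g = -0.17 + 0.5 + 0.092 + 0.286 = 0.708.
Amplification A = 1/(1 − 0.708) = 3.425.
ΔT = 2.13 × 3.425 = 7.3 °C.

7.3 °C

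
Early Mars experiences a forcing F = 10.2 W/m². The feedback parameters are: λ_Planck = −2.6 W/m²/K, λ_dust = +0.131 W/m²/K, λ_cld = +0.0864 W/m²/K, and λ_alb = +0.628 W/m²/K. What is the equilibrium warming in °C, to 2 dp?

5.81 °C

Net feedback parameter λ = (−2.6) + (+0.131) + (+0.0864) + (+0.628) = -1.7546 W/m²/K.
ΔT = −F/λ = −10.2/(-1.7546) = 5.81 °C.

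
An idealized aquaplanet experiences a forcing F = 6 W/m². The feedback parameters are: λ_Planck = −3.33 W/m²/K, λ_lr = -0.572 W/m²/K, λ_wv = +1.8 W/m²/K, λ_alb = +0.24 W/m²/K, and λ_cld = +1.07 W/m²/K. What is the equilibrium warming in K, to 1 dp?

7.6 K

Net feedback parameter λ = (−3.33) + (-0.572) + (+1.8) + (+0.24) + (+1.07) = -0.792 W/m²/K.
ΔT = −F/λ = −6/(-0.792) = 7.6 K.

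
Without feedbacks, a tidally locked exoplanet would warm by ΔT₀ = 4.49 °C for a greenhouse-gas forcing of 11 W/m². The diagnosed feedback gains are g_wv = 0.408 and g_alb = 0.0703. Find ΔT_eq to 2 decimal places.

8.61 °C

Total gain g = 0.408 + 0.0703 = 0.4783.
Amplification A = 1/(1 − 0.4783) = 1.917.
ΔT = 4.49 × 1.917 = 8.61 °C.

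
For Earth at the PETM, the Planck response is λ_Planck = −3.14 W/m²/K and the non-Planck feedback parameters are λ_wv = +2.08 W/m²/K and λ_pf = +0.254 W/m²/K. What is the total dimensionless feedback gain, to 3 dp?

Convert to gains: g_wv = 2.08/3.14 = 0.6624; g_pf = 0.254/3.14 = 0.08089.
Total gain g = 0.74329.

0.743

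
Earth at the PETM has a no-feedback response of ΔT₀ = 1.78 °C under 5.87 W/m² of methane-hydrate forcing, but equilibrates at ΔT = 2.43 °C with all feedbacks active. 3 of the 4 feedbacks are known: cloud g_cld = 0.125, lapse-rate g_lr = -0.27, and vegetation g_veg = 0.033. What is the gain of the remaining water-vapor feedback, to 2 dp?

0.38

Amplification A = ΔT/ΔT₀ = 2.43/1.78 = 1.365.
Total gain g = 1 − 1/A = 1 − 1/1.365 = 0.2674.
Known gains sum to 0.125 − 0.27 + 0.033 = -0.112.
g_wv = 0.2674 + 0.112 = 0.38.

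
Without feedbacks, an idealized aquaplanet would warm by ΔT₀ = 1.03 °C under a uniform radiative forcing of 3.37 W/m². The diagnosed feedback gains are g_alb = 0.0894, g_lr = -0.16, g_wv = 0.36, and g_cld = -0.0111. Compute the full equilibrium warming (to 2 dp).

1.43 °C

Total gain g = 0.0894 − 0.16 + 0.36 − 0.0111 = 0.2783.
Amplification A = 1/(1 − 0.2783) = 1.386.
ΔT = 1.03 × 1.386 = 1.43 °C.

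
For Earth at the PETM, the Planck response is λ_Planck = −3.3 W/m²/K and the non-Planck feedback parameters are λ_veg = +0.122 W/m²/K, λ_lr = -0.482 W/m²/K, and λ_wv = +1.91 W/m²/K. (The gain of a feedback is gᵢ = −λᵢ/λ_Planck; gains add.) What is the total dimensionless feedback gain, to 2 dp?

0.47

Convert to gains: g_veg = 0.122/3.3 = 0.03697; g_lr = -0.482/3.3 = -0.1461; g_wv = 1.91/3.3 = 0.5788.
Total gain g = 0.46967.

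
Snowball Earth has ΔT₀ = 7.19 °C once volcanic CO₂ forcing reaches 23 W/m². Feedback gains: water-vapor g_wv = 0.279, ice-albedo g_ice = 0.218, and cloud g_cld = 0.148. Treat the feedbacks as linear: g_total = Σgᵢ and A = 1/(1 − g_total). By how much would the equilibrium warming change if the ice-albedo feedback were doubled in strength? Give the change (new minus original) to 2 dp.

32.23 °C

Original: g = 0.645, ΔT = 7.19/(1−0.645) = 20.2535 °C.
With doubled ice-albedo: g' = 0.863, ΔT' = 7.19/(1−0.863) = 52.4818 °C.
Change = 52.4818 − 20.2535 = 32.23 °C.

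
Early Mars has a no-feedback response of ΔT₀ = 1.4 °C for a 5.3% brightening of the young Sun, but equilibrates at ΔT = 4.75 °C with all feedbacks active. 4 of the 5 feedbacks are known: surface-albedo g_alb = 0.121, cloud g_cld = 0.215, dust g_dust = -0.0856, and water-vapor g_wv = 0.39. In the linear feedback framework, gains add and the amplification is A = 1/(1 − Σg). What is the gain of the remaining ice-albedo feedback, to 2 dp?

Amplification A = ΔT/ΔT₀ = 4.75/1.4 = 3.393.
Total gain g = 1 − 1/A = 1 − 1/3.393 = 0.7053.
Known gains sum to 0.121 + 0.215 − 0.0856 + 0.39 = 0.6404.
g_ice = 0.7053 − 0.6404 = 0.06.

0.06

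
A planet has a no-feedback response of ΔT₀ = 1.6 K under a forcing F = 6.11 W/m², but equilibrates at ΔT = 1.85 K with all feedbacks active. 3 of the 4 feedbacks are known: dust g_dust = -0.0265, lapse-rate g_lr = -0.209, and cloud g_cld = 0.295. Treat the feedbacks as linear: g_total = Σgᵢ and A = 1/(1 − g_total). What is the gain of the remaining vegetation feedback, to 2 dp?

Amplification A = ΔT/ΔT₀ = 1.85/1.6 = 1.156.
Total gain g = 1 − 1/A = 1 − 1/1.156 = 0.1349.
Known gains sum to -0.0265 − 0.209 + 0.295 = 0.0595.
g_veg = 0.1349 − 0.0595 = 0.08.

0.08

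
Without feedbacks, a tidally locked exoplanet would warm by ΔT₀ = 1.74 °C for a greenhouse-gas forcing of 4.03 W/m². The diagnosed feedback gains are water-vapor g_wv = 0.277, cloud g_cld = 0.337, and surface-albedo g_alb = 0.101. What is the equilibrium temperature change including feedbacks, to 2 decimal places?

6.11 °C

Total gain g = 0.277 + 0.337 + 0.101 = 0.715.
Amplification A = 1/(1 − 0.715) = 3.509.
ΔT = 1.74 × 3.509 = 6.11 °C.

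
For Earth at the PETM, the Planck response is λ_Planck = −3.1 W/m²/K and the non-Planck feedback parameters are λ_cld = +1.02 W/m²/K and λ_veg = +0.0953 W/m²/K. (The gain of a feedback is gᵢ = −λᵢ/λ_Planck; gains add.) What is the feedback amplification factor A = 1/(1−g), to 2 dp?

Convert to gains: g_cld = 1.02/3.1 = 0.329; g_veg = 0.0953/3.1 = 0.03074.
Total gain g = 0.35974.
A = 1/(1 − 0.35974) = 1.56.

1.56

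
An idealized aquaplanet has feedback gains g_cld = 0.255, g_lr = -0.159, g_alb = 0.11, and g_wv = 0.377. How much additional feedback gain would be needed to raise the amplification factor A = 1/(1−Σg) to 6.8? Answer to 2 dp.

0.27

Current total gain = 0.583.
Target gain for A = 6.8: g* = 1 − 1/6.8 = 0.8529.
Additional gain needed = 0.8529 − 0.583 = 0.27.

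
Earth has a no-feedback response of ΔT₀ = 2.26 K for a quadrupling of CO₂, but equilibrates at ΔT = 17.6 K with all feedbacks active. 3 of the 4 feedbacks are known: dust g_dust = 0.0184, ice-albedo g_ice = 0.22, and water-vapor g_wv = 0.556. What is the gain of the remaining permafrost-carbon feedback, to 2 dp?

Amplification A = ΔT/ΔT₀ = 17.6/2.26 = 7.788.
Total gain g = 1 − 1/A = 1 − 1/7.788 = 0.8716.
Known gains sum to 0.0184 + 0.22 + 0.556 = 0.7944.
g_pf = 0.8716 − 0.7944 = 0.08.

0.08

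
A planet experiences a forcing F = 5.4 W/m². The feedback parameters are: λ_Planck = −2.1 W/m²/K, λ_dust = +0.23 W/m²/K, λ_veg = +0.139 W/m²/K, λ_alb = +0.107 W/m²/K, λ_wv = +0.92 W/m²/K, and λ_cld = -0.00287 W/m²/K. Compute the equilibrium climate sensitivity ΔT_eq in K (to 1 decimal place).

7.6 K

Net feedback parameter λ = (−2.1) + (+0.23) + (+0.139) + (+0.107) + (+0.92) + (-0.00287) = -0.70687 W/m²/K.
ΔT = −F/λ = −5.4/(-0.70687) = 7.6 K.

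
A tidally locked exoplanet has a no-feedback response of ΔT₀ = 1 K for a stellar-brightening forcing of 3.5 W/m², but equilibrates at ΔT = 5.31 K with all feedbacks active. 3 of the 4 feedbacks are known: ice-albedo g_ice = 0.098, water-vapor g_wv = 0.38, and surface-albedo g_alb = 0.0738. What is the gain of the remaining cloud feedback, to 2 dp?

Amplification A = ΔT/ΔT₀ = 5.31/1 = 5.31.
Total gain g = 1 − 1/A = 1 − 1/5.31 = 0.8117.
Known gains sum to 0.098 + 0.38 + 0.0738 = 0.5518.
g_cld = 0.8117 − 0.5518 = 0.26.

0.26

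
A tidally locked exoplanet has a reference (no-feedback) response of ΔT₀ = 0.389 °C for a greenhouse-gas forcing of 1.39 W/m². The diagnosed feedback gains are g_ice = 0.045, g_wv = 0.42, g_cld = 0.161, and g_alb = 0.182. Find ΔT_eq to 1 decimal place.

Total gain g = 0.045 + 0.42 + 0.161 + 0.182 = 0.808.
Amplification A = 1/(1 − 0.808) = 5.208.
ΔT = 0.389 × 5.208 = 2.0 °C.

2.0 °C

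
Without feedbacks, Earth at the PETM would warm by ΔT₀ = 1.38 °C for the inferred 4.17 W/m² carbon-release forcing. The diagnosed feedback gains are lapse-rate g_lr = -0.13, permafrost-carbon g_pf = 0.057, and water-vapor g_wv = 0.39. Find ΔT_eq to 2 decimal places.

Total gain g = -0.13 + 0.057 + 0.39 = 0.317.
Amplification A = 1/(1 − 0.317) = 1.464.
ΔT = 1.38 × 1.464 = 2.02 °C.

2.02 °C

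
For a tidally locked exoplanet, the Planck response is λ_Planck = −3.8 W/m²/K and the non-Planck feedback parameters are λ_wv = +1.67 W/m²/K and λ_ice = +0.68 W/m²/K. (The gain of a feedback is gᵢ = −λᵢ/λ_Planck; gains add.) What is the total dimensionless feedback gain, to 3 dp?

Convert to gains: g_wv = 1.67/3.8 = 0.4395; g_ice = 0.68/3.8 = 0.1789.
Total gain g = 0.6184.

0.618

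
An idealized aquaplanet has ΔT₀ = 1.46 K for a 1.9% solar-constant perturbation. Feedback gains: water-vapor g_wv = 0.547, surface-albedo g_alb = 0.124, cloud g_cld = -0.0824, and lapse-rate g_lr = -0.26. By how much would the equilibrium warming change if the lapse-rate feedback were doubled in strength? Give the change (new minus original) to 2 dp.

Original: g = 0.3286, ΔT = 1.46/(1−0.3286) = 2.1746 K.
With doubled lapse-rate: g' = 0.0686, ΔT' = 1.46/(1−0.0686) = 1.5675 K.
Change = 1.5675 − 2.1746 = -0.61 K.

-0.61 K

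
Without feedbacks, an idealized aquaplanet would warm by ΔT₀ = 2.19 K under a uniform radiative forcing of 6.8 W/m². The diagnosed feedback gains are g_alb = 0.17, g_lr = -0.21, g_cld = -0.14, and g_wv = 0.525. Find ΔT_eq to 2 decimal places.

3.34 K

Total gain g = 0.17 − 0.21 − 0.14 + 0.525 = 0.345.
Amplification A = 1/(1 − 0.345) = 1.527.
ΔT = 2.19 × 1.527 = 3.34 K.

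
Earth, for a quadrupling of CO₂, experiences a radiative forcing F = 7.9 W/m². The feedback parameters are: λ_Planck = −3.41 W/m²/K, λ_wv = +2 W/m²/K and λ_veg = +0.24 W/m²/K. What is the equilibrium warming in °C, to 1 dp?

6.8 °C

Net feedback parameter λ = (−3.41) + (+2) + (+0.24) = -1.17 W/m²/K.
ΔT = −F/λ = −7.9/(-1.17) = 6.8 °C.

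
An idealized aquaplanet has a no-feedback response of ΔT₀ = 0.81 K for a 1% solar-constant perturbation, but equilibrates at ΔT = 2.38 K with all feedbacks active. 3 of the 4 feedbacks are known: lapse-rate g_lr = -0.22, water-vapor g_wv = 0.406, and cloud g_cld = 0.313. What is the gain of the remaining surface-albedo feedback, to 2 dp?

Amplification A = ΔT/ΔT₀ = 2.38/0.81 = 2.938.
Total gain g = 1 − 1/A = 1 − 1/2.938 = 0.6596.
Known gains sum to -0.22 + 0.406 + 0.313 = 0.499.
g_alb = 0.6596 − 0.499 = 0.16.

0.16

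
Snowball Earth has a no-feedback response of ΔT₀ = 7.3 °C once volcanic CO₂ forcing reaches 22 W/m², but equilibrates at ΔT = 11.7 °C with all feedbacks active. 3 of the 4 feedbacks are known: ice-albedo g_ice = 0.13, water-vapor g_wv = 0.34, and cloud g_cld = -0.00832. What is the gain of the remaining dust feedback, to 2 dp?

Amplification A = ΔT/ΔT₀ = 11.7/7.3 = 1.603.
Total gain g = 1 − 1/A = 1 − 1/1.603 = 0.3762.
Known gains sum to 0.13 + 0.34 − 0.00832 = 0.46168.
g_dust = 0.3762 − 0.46168 = -0.09.

-0.09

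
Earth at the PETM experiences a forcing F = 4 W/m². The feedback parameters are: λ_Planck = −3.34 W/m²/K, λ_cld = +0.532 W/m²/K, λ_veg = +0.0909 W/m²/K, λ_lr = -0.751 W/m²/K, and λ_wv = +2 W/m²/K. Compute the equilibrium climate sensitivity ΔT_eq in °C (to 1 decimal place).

2.7 °C

Net feedback parameter λ = (−3.34) + (+0.532) + (+0.0909) + (-0.751) + (+2) = -1.4681 W/m²/K.
ΔT = −F/λ = −4/(-1.4681) = 2.7 °C.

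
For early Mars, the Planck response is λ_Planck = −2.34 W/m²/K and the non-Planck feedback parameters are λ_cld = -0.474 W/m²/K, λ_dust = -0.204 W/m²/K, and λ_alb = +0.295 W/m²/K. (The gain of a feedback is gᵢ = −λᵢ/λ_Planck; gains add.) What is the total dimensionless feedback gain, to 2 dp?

-0.16

Convert to gains: g_cld = -0.474/2.34 = -0.2026; g_dust = -0.204/2.34 = -0.08718; g_alb = 0.295/2.34 = 0.1261.
Total gain g = -0.16368.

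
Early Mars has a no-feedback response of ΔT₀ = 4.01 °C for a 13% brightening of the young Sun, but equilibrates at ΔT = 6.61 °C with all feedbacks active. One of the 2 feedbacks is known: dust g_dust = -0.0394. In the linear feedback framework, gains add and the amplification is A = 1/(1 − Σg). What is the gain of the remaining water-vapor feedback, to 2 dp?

Amplification A = ΔT/ΔT₀ = 6.61/4.01 = 1.648.
Total gain g = 1 − 1/A = 1 − 1/1.648 = 0.3932.
The known gain is -0.0394.
g_wv = 0.3932 + 0.0394 = 0.43.

0.43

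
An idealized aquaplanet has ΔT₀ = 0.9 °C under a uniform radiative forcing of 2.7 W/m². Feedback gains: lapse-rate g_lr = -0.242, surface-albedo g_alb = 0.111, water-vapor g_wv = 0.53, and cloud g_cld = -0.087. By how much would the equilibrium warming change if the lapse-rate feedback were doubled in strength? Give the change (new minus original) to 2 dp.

-0.34 °C

Original: g = 0.312, ΔT = 0.9/(1−0.312) = 1.3081 °C.
With doubled lapse-rate: g' = 0.07, ΔT' = 0.9/(1−0.07) = 0.9677 °C.
Change = 0.9677 − 1.3081 = -0.34 °C.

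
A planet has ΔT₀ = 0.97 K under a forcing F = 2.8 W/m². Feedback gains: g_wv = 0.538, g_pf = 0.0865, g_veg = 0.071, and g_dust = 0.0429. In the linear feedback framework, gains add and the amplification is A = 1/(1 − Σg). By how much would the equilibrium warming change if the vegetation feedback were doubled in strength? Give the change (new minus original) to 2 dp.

Original: g = 0.7384, ΔT = 0.97/(1−0.7384) = 3.7080 K.
With doubled vegetation: g' = 0.8094, ΔT' = 0.97/(1−0.8094) = 5.0892 K.
Change = 5.0892 − 3.7080 = 1.38 K.

1.38 K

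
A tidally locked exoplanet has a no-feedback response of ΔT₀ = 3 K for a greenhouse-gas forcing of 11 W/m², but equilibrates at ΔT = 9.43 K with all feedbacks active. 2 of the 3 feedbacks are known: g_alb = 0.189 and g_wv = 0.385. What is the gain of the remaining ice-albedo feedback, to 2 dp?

Amplification A = ΔT/ΔT₀ = 9.43/3 = 3.143.
Total gain g = 1 − 1/A = 1 − 1/3.143 = 0.6818.
Known gains sum to 0.189 + 0.385 = 0.574.
g_ice = 0.6818 − 0.574 = 0.11.

0.11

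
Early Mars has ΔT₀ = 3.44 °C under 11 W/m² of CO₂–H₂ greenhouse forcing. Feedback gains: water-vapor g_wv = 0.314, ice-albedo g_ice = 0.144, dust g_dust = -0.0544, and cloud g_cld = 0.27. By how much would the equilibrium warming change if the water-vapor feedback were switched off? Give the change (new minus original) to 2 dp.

Original: g = 0.6736, ΔT = 3.44/(1−0.6736) = 10.5392 °C.
Without water-vapor: g' = 0.3596, ΔT' = 3.44/(1−0.3596) = 5.3716 °C.
Change = 5.3716 − 10.5392 = -5.17 °C.

-5.17 °C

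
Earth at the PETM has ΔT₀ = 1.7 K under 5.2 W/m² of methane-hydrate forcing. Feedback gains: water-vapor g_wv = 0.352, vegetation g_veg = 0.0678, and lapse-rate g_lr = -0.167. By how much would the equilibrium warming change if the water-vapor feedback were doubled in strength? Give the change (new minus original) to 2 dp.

2.03 K

Original: g = 0.2528, ΔT = 1.7/(1−0.2528) = 2.2752 K.
With doubled water-vapor: g' = 0.6048, ΔT' = 1.7/(1−0.6048) = 4.3016 K.
Change = 4.3016 − 2.2752 = 2.03 K.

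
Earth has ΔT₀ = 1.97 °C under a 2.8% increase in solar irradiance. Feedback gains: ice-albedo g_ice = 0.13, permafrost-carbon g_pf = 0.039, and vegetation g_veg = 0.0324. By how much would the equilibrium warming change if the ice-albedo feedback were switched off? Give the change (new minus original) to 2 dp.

-0.35 °C

Original: g = 0.2014, ΔT = 1.97/(1−0.2014) = 2.4668 °C.
Without ice-albedo: g' = 0.0714, ΔT' = 1.97/(1−0.0714) = 2.1215 °C.
Change = 2.1215 − 2.4668 = -0.35 °C.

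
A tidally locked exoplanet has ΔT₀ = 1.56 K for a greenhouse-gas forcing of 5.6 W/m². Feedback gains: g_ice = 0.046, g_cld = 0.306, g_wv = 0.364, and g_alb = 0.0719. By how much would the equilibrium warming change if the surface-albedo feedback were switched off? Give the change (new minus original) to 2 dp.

-1.86 K

Original: g = 0.7879, ΔT = 1.56/(1−0.7879) = 7.3550 K.
Without surface-albedo: g' = 0.716, ΔT' = 1.56/(1−0.716) = 5.4930 K.
Change = 5.4930 − 7.3550 = -1.86 K.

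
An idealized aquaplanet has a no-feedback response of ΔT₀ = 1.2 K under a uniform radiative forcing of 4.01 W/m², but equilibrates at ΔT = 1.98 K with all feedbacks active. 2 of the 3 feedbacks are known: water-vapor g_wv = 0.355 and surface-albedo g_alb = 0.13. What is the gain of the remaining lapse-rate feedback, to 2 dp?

Amplification A = ΔT/ΔT₀ = 1.98/1.2 = 1.65.
Total gain g = 1 − 1/A = 1 − 1/1.65 = 0.3939.
Known gains sum to 0.355 + 0.13 = 0.485.
g_lr = 0.3939 − 0.485 = -0.09.

-0.09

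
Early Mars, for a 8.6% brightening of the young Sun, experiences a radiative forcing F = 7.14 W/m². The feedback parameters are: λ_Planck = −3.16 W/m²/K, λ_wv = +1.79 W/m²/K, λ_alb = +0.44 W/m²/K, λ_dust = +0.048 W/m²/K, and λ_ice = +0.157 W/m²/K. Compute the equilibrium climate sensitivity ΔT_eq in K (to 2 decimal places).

9.85 K

Net feedback parameter λ = (−3.16) + (+1.79) + (+0.44) + (+0.048) + (+0.157) = -0.725 W/m²/K.
ΔT = −F/λ = −7.14/(-0.725) = 9.85 K.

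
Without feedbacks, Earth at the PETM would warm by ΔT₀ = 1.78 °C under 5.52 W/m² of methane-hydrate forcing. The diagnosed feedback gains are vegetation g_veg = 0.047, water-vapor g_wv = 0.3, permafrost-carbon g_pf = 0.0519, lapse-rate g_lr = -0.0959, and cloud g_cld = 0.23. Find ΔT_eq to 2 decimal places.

Total gain g = 0.047 + 0.3 + 0.0519 − 0.0959 + 0.23 = 0.533.
Amplification A = 1/(1 − 0.533) = 2.141.
ΔT = 1.78 × 2.141 = 3.81 °C.

3.81 °C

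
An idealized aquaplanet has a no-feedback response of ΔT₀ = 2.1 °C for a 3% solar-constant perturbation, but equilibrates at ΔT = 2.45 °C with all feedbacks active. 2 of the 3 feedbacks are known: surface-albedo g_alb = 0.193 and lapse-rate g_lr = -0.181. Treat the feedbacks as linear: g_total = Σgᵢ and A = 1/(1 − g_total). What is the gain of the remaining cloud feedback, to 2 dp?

0.13

Amplification A = ΔT/ΔT₀ = 2.45/2.1 = 1.167.
Total gain g = 1 − 1/A = 1 − 1/1.167 = 0.1431.
Known gains sum to 0.193 − 0.181 = 0.012.
g_cld = 0.1431 − 0.012 = 0.13.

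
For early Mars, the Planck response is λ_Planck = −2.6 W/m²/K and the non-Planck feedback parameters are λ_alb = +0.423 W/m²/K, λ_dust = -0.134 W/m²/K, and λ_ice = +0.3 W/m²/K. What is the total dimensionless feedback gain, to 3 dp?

0.227

Convert to gains: g_alb = 0.423/2.6 = 0.1627; g_dust = -0.134/2.6 = -0.05154; g_ice = 0.3/2.6 = 0.1154.
Total gain g = 0.22656.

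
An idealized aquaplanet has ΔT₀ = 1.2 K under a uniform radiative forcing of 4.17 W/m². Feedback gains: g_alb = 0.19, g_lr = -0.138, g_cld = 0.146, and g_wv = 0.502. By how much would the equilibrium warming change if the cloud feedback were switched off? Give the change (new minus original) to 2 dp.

-1.31 K

Original: g = 0.7, ΔT = 1.2/(1−0.7) = 4.0000 K.
Without cloud: g' = 0.554, ΔT' = 1.2/(1−0.554) = 2.6906 K.
Change = 2.6906 − 4.0000 = -1.31 K.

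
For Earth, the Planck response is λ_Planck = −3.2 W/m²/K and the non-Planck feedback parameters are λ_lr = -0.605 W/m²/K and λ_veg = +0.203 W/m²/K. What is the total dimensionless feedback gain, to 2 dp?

Convert to gains: g_lr = -0.605/3.2 = -0.1891; g_veg = 0.203/3.2 = 0.06344.
Total gain g = -0.12566.

-0.13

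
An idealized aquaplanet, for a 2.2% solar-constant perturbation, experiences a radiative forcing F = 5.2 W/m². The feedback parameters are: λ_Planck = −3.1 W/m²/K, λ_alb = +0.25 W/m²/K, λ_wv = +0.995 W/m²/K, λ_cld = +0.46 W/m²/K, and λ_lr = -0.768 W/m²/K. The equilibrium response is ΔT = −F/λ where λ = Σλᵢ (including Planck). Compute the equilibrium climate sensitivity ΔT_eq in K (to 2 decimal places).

2.40 K

Net feedback parameter λ = (−3.1) + (+0.25) + (+0.995) + (+0.46) + (-0.768) = -2.163 W/m²/K.
ΔT = −F/λ = −5.2/(-2.163) = 2.40 K.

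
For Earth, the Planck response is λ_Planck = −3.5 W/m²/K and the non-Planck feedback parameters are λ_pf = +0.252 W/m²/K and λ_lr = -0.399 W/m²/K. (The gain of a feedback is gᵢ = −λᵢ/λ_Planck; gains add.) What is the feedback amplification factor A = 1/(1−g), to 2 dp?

Convert to gains: g_pf = 0.252/3.5 = 0.072; g_lr = -0.399/3.5 = -0.114.
Total gain g = -0.042.
A = 1/(1 + 0.042) = 0.96.

0.96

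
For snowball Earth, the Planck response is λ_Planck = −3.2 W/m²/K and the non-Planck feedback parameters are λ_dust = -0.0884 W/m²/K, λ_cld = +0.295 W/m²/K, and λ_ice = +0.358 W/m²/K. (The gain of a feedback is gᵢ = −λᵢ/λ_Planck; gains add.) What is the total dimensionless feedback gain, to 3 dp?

Convert to gains: g_dust = -0.0884/3.2 = -0.02763; g_cld = 0.295/3.2 = 0.09219; g_ice = 0.358/3.2 = 0.1119.
Total gain g = 0.17646.

0.176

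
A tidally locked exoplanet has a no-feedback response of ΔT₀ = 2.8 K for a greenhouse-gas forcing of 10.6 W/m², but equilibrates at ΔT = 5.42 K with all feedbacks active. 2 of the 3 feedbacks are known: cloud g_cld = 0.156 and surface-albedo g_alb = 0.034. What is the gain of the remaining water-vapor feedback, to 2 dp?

0.29

Amplification A = ΔT/ΔT₀ = 5.42/2.8 = 1.936.
Total gain g = 1 − 1/A = 1 − 1/1.936 = 0.4835.
Known gains sum to 0.156 + 0.034 = 0.19.
g_wv = 0.4835 − 0.19 = 0.29.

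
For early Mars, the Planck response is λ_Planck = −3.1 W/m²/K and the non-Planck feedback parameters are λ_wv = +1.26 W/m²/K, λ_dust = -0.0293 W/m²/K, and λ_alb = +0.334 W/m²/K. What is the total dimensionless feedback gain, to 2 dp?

0.50

Convert to gains: g_wv = 1.26/3.1 = 0.4065; g_dust = -0.0293/3.1 = -0.009452; g_alb = 0.334/3.1 = 0.1077.
Total gain g = 0.504748.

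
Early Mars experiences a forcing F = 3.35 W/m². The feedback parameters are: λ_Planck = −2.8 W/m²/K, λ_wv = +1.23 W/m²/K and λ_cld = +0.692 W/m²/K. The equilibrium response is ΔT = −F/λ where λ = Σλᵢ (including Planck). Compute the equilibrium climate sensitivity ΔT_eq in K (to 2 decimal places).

3.82 K

Net feedback parameter λ = (−2.8) + (+1.23) + (+0.692) = -0.878 W/m²/K.
ΔT = −F/λ = −3.35/(-0.878) = 3.82 K.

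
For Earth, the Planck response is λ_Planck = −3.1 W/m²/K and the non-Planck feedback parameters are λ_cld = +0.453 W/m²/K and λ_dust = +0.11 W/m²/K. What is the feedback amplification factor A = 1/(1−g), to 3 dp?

Convert to gains: g_cld = 0.453/3.1 = 0.1461; g_dust = 0.11/3.1 = 0.03548.
Total gain g = 0.18158.
A = 1/(1 − 0.18158) = 1.222.

1.222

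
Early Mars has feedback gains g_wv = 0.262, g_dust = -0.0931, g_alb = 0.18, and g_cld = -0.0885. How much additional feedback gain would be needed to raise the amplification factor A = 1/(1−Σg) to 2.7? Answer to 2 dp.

0.37

Current total gain = 0.2604.
Target gain for A = 2.7: g* = 1 − 1/2.7 = 0.6296.
Additional gain needed = 0.6296 − 0.2604 = 0.37.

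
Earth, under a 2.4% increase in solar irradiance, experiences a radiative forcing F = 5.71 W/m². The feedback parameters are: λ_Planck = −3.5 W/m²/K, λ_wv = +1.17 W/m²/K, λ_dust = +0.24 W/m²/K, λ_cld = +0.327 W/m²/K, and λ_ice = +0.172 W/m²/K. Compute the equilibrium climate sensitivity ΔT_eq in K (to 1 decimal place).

3.6 K

Net feedback parameter λ = (−3.5) + (+1.17) + (+0.24) + (+0.327) + (+0.172) = -1.591 W/m²/K.
ΔT = −F/λ = −5.71/(-1.591) = 3.6 K.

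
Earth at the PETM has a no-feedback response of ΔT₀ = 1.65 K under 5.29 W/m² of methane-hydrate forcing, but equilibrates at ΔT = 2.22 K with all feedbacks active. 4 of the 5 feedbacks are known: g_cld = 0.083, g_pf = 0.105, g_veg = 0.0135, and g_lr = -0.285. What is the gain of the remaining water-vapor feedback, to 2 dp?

Amplification A = ΔT/ΔT₀ = 2.22/1.65 = 1.345.
Total gain g = 1 − 1/A = 1 − 1/1.345 = 0.2565.
Known gains sum to 0.083 + 0.105 + 0.0135 − 0.285 = -0.0835.
g_wv = 0.2565 + 0.0835 = 0.34.

0.34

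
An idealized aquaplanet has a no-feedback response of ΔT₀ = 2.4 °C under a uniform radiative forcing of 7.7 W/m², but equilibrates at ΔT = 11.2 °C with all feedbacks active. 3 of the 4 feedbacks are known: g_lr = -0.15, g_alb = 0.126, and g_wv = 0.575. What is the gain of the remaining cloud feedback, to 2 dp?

Amplification A = ΔT/ΔT₀ = 11.2/2.4 = 4.667.
Total gain g = 1 − 1/A = 1 − 1/4.667 = 0.7857.
Known gains sum to -0.15 + 0.126 + 0.575 = 0.551.
g_cld = 0.7857 − 0.551 = 0.23.

0.23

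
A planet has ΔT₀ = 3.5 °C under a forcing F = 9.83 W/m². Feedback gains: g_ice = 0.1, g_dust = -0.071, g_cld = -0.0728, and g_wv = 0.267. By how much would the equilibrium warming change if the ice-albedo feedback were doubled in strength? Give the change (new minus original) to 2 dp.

0.67 °C

Original: g = 0.2232, ΔT = 3.5/(1−0.2232) = 4.5057 °C.
With doubled ice-albedo: g' = 0.3232, ΔT' = 3.5/(1−0.3232) = 5.1714 °C.
Change = 5.1714 − 4.5057 = 0.67 °C.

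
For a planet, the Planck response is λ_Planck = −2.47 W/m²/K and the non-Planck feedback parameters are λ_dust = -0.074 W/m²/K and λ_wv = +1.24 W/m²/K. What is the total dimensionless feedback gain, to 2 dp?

0.47

Convert to gains: g_dust = -0.074/2.47 = -0.02996; g_wv = 1.24/2.47 = 0.502.
Total gain g = 0.47204.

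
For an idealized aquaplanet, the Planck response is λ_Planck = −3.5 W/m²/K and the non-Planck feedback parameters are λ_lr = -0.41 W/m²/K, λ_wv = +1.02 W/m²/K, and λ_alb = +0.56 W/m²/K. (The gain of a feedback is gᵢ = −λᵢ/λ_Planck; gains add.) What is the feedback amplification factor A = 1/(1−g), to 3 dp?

Convert to gains: g_lr = -0.41/3.5 = -0.1171; g_wv = 1.02/3.5 = 0.2914; g_alb = 0.56/3.5 = 0.16.
Total gain g = 0.3343.
A = 1/(1 − 0.3343) = 1.502.

1.502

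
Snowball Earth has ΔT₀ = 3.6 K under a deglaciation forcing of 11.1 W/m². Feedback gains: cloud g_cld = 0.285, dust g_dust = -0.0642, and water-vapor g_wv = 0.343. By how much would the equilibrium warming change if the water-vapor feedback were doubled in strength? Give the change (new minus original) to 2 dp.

30.37 K

Original: g = 0.5638, ΔT = 3.6/(1−0.5638) = 8.2531 K.
With doubled water-vapor: g' = 0.9068, ΔT' = 3.6/(1−0.9068) = 38.6266 K.
Change = 38.6266 − 8.2531 = 30.37 K.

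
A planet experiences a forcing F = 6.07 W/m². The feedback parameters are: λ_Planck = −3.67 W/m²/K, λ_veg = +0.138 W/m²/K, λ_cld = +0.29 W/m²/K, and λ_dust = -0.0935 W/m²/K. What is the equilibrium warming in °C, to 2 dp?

Net feedback parameter λ = (−3.67) + (+0.138) + (+0.29) + (-0.0935) = -3.3355 W/m²/K.
ΔT = −F/λ = −6.07/(-3.3355) = 1.82 °C.

1.82 °C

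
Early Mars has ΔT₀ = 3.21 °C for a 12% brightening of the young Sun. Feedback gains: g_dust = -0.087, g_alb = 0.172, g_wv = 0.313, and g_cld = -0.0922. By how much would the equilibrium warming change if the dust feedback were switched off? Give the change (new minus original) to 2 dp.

0.66 °C

Original: g = 0.3058, ΔT = 3.21/(1−0.3058) = 4.6240 °C.
Without dust: g' = 0.3928, ΔT' = 3.21/(1−0.3928) = 5.2866 °C.
Change = 5.2866 − 4.6240 = 0.66 °C.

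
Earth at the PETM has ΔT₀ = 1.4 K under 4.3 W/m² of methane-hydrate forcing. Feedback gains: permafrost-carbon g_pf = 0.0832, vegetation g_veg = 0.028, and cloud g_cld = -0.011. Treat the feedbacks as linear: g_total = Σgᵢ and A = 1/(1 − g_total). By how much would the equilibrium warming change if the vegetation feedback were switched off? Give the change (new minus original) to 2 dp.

Original: g = 0.1002, ΔT = 1.4/(1−0.1002) = 1.5559 K.
Without vegetation: g' = 0.0722, ΔT' = 1.4/(1−0.0722) = 1.5089 K.
Change = 1.5089 − 1.5559 = -0.05 K.

-0.05 K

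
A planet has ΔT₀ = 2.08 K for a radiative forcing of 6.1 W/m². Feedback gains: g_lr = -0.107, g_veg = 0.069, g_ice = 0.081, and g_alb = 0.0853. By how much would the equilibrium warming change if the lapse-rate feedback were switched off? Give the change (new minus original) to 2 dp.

Original: g = 0.1283, ΔT = 2.08/(1−0.1283) = 2.3861 K.
Without lapse-rate: g' = 0.2353, ΔT' = 2.08/(1−0.2353) = 2.7200 K.
Change = 2.7200 − 2.3861 = 0.33 K.

0.33 K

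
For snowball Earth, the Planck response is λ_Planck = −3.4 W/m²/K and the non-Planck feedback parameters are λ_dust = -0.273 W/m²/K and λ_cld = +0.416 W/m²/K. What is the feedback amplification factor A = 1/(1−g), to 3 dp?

Convert to gains: g_dust = -0.273/3.4 = -0.08029; g_cld = 0.416/3.4 = 0.1224.
Total gain g = 0.04211.
A = 1/(1 − 0.04211) = 1.044.

1.044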